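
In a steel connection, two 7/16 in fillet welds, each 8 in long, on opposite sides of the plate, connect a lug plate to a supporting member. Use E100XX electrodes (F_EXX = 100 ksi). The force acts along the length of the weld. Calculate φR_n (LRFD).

φR_n ≈ 223 kips

Effective throat t_e = 0.707 × 0.4375 = 0.3093 in.
Total length L = 16 in; A_we = 0.3093 × 16 = 4.949 in².
F_nw = 0.6 F_EXX = 0.6 × 100 = 60 ksi.
φR_n = 0.75 × 60 × 4.949 = 222.7 kips.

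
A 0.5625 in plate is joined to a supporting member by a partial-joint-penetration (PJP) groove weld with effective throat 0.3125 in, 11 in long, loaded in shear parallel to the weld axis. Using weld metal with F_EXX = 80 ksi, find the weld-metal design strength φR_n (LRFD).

Effective throat (given) t_e = 0.3125 in.
A_we = 0.3125 × 11 = 3.438 in².
F_nw = 0.6 F_EXX = 48 ksi.
φR_n = 0.75 × 48 × 3.438 = 123.8 kip.

φR_n ≈ 124 kip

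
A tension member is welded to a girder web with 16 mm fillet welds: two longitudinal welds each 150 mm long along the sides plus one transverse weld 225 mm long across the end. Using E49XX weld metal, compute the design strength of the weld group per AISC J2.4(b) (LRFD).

φR_n ≈ 1480 kN

E49XX → F_EXX = 490 MPa.
t_e = 0.707 × 16 = 11.31 mm.
R_nwl = 0.6 × 490 × 11.31 × 300 × 10⁻³ = 997.7 kN (longitudinal, 2 welds).
R_nwt = 0.6 × 490 × 11.31 × 225 × 10⁻³ = 748.3 kN (transverse, base value).
(i) R_nwl + R_nwt = 1746 kN; (ii) 0.85 R_nwl + 1.5 R_nwt = 1970 kN.
R_n = max = 1970 kN [governs: (ii)]; φR_n = 1478 kN.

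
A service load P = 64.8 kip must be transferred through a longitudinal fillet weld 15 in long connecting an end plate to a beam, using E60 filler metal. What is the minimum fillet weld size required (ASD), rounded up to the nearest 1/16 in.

E60XX → F_EXX = 60 ksi.
Total weld length L = 15 in.
Required throat t_e = P × Ω / (0.6 F_EXX × L) = 64.8 × 2.0 / (0.6 × 60 × 15) = 0.24 in.
Required leg w = t_e / 0.707 = 0.3395 in → use 3/8 in.

w = 3/8 in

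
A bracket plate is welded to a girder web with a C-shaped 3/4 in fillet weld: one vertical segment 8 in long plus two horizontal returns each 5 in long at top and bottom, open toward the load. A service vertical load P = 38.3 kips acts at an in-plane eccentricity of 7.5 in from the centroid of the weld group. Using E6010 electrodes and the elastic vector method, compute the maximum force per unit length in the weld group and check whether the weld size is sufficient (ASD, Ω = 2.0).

f_max ≈ 7.75 kip/in; adequate

E60XX → F_EXX = 60 ksi.
Total weld length L_w = 18 in. Treat welds as unit-width lines.
Centroid: x̄ = 2×5×2.5 / 18 = 1.389 in from the vertical weld.
Polar moment about centroid: J = I_x + I_y = [8³/12 + 2×5×4²] + [8×1.389² + 2(5³/12 + 5×1.111²)] = 251.3 in³.
Direct shear f_v = P/L_w = 38.3 / 18 = 2.128 kip/in (vertical).
Torsion M = P·e = 38.3 × 7.5 = 287.25 kip·in.
Critical point at (x, y) = (3.611, 4) from centroid. f_tx = M·y/J = 4.573 kip/in; f_ty = M·x/J = 4.128 kip/in.
Resultant f_max = √[f_tx² + (f_v + f_ty)²] = √[4.573² + (2.128 + 4.128)²] = 7.749 kip/in.
Capacity per unit length: r_n/Ω = (1/2.0) × 0.6 × 60 × (0.707 × 0.75) = 9.544 kip/in.
7.749 ≤ 9.544 → adequate.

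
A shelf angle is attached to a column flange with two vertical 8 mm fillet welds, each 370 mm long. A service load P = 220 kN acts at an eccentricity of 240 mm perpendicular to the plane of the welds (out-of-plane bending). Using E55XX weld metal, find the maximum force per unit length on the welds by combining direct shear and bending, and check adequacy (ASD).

f_max ≈ 1190 N/mm; NOT adequate

E55XX → F_EXX = 550 MPa.
L_w = 2 × 370 = 740 mm; section modulus (unit throat) S = 2 × L²/6 = 45630 mm².
Direct shear f_v = P/L_w = 220×10³/740 = 297.3 N/mm.
Moment M = P × e = 220×10³ × 240 = 52800000 N·mm; bending f_b = M/S = 1157 N/mm.
f_max = √(f_v² + f_b²) = √(297.3² + 1157²) = 1195 N/mm.
r_n/Ω = (1/2.0) × 0.6 × 550 × (0.707 × 8) = 933.2 N/mm → NOT adequate.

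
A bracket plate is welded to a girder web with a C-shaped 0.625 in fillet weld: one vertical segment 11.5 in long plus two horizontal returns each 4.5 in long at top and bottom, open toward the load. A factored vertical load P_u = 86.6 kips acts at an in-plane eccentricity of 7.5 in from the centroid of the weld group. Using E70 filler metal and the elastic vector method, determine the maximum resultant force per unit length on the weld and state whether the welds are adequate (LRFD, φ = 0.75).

E70XX → F_EXX = 70 ksi.
Total weld length L_w = 20.5 in. Treat welds as unit-width lines.
Centroid: x̄ = 2×4.5×2.25 / 20.5 = 0.9878 in from the vertical weld.
Polar moment about centroid: J = I_x + I_y = [11.5³/12 + 2×4.5×5.75²] + [11.5×0.9878² + 2(4.5³/12 + 4.5×1.262²)] = 465 in³.
Direct shear f_v = P/L_w = 86.6 / 20.5 = 4.224 kip/in (vertical).
Torsion M = P·e = 86.6 × 7.5 = 649.5 kip·in.
Critical point at (x, y) = (3.512, 5.75) from centroid. f_tx = M·y/J = 8.031 kip/in; f_ty = M·x/J = 4.905 kip/in.
Resultant f_max = √[f_tx² + (f_v + f_ty)²] = √[8.031² + (4.224 + 4.905)²] = 12.16 kip/in.
Capacity per unit length: φr_n = 0.75 × 0.6 × 70 × (0.707 × 0.625) = 13.92 kip/in.
12.16 ≤ 13.92 → adequate.

f_max ≈ 12.2 kip/in; adequate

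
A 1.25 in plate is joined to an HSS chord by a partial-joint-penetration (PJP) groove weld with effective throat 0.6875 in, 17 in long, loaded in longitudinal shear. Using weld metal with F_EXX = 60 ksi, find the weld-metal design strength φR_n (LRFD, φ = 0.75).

φR_n ≈ 316 kip

Effective throat (given) t_e = 0.6875 in.
A_we = 0.6875 × 17 = 11.69 in².
F_nw = 0.6 F_EXX = 36 ksi.
φR_n = 0.75 × 36 × 11.69 = 315.6 kip.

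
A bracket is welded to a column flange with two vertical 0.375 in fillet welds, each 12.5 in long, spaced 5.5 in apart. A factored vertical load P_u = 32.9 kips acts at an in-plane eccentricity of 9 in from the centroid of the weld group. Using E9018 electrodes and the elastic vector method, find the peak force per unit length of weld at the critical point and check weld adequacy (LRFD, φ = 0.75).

f_max ≈ 4.62 kip/in; adequate

E90XX → F_EXX = 90 ksi.
Total weld length L_w = 25 in. Treat welds as unit-width lines.
Polar moment about centroid: J = 2[d³/12 + d(b/2)²] = 2[12.5³/12 + 12.5×2.75²] = 514.6 in³.
Direct shear f_v = P/L_w = 32.9 / 25 = 1.316 kip/in (vertical).
Torsion M = P·e = 32.9 × 9 = 296.1 kip·in.
Critical point at (x, y) = (2.75, 6.25) from centroid. f_tx = M·y/J = 3.596 kip/in; f_ty = M·x/J = 1.582 kip/in.
Resultant f_max = √[f_tx² + (f_v + f_ty)²] = √[3.596² + (1.316 + 1.582)²] = 4.619 kip/in.
Capacity per unit length: φr_n = 0.75 × 0.6 × 90 × (0.707 × 0.375) = 10.74 kip/in.
4.619 ≤ 10.74 → adequate.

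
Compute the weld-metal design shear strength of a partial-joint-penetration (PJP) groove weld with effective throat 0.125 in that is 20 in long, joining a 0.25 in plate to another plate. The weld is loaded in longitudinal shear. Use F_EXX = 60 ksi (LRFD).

φR_n ≈ 67.5 kip

Effective throat (given) t_e = 0.125 in.
A_we = 0.125 × 20 = 2.5 in².
F_nw = 0.6 F_EXX = 36 ksi.
φR_n = 0.75 × 36 × 2.5 = 67.5 kip.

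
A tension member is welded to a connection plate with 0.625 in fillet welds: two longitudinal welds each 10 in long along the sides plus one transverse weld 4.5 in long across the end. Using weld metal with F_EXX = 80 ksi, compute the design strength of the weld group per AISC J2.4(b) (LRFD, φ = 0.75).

t_e = 0.707 × 0.625 = 0.4419 in.
R_nwl = 0.6 × 80 × 0.4419 × 20 = 424.2 kips (longitudinal, 2 welds).
R_nwt = 0.6 × 80 × 0.4419 × 4.5 = 95.44 kips (transverse, base value).
(i) R_nwl + R_nwt = 519.6 kips; (ii) 0.85 R_nwl + 1.5 R_nwt = 503.7 kips.
R_n = max = 519.6 kips [governs: (i)]; φR_n = 389.7 kips.

φR_n ≈ 390 kips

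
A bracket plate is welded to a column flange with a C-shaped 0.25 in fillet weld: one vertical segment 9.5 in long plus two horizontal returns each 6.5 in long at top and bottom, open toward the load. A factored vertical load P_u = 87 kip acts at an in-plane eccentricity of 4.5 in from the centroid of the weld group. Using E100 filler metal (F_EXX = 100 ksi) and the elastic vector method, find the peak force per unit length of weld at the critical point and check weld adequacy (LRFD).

Total weld length L_w = 22.5 in. Treat welds as unit-width lines.
Centroid: x̄ = 2×6.5×3.25 / 22.5 = 1.878 in from the vertical weld.
Polar moment about centroid: J = I_x + I_y = [9.5³/12 + 2×6.5×4.75²] + [9.5×1.878² + 2(6.5³/12 + 6.5×1.372²)] = 468.5 in³.
Direct shear f_v = P/L_w = 87 / 22.5 = 3.867 kip/in (vertical).
Torsion M = P·e = 87 × 4.5 = 391.5 kip·in.
Critical point at (x, y) = (4.622, 4.75) from centroid. f_tx = M·y/J = 3.969 kip/in; f_ty = M·x/J = 3.862 kip/in.
Resultant f_max = √[f_tx² + (f_v + f_ty)²] = √[3.969² + (3.867 + 3.862)²] = 8.689 kip/in.
Capacity per unit length: φr_n = 0.75 × 0.6 × 100 × (0.707 × 0.25) = 7.954 kip/in.
8.689 > 7.954 → NOT adequate.

f_max ≈ 8.69 kip/in; NOT adequate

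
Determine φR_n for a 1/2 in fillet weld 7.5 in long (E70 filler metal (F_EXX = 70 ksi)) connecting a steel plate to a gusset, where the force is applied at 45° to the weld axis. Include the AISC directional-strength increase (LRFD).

t_e = 0.707 × 0.5 = 0.3535 in; A_we = 0.3535 × 7.5 = 2.651 in².
Directional factor: 1.0 + 0.5 sin^1.5(45°) = 1.297.
F_nw = 0.6 × 70 × 1.297 = 54.49 ksi.
φR_n = 0.75 × 54.49 × 2.651 = 108.3 kips.

φR_n ≈ 108 kips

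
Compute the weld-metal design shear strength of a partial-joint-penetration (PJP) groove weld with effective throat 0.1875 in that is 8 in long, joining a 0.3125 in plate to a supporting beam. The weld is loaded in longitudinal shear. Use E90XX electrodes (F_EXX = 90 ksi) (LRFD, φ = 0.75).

φR_n ≈ 60.8 kips

Effective throat (given) t_e = 0.1875 in.
A_we = 0.1875 × 8 = 1.5 in².
F_nw = 0.6 F_EXX = 54 ksi.
φR_n = 0.75 × 54 × 1.5 = 60.75 kips.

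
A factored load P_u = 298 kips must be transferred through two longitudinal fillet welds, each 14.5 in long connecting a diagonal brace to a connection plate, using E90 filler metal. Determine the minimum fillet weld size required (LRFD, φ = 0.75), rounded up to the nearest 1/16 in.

E90XX → F_EXX = 90 ksi.
Total weld length L = 29 in.
Required throat t_e = P_u / (φ × 0.6 F_EXX × L) = 298 / (0.75 × 0.6 × 90 × 29) = 0.2537 in.
Required leg w = t_e / 0.707 = 0.3589 in → use 3/8 in.

w = 3/8 in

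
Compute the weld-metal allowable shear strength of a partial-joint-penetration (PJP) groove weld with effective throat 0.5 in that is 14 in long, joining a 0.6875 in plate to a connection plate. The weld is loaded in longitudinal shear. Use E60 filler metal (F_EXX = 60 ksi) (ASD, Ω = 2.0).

R_n/Ω ≈ 126 kips

Effective throat (given) t_e = 0.5 in.
A_we = 0.5 × 14 = 7 in².
F_nw = 0.6 F_EXX = 36 ksi.
R_n/Ω = (36 × 7) / 2.0 = 126 kips.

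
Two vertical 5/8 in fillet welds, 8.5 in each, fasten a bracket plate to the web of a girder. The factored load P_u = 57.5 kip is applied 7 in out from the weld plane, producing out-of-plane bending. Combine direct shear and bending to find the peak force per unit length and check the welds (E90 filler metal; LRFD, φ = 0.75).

E90XX → F_EXX = 90 ksi.
L_w = 2 × 8.5 = 17 in; section modulus (unit throat) S = 2 × L²/6 = 24.08 in².
Direct shear f_v = P/L_w = 57.5/17 = 3.382 kip/in.
Moment M = P × e = 57.5 × 7 = 402.5 kip·in; bending f_b = M/S = 16.71 kip/in.
f_max = √(f_v² + f_b²) = √(3.382² + 16.71²) = 17.05 kip/in.
φr_n = 0.75 × 0.6 × 90 × (0.707 × 0.625) = 17.9 kip/in → adequate.

f_max ≈ 17.1 kip/in; adequate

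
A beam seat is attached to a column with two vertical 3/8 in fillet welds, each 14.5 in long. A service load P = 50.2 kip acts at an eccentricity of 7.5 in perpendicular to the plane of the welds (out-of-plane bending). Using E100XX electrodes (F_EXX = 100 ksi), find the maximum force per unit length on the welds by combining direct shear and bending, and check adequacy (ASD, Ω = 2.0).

f_max ≈ 5.64 kip/in; adequate

L_w = 2 × 14.5 = 29 in; section modulus (unit throat) S = 2 × L²/6 = 70.08 in².
Direct shear f_v = P/L_w = 50.2/29 = 1.731 kip/in.
Moment M = P × e = 50.2 × 7.5 = 376.5 kip·in; bending f_b = M/S = 5.372 kip/in.
f_max = √(f_v² + f_b²) = √(1.731² + 5.372²) = 5.644 kip/in.
r_n/Ω = (1/2.0) × 0.6 × 100 × (0.707 × 0.375) = 7.954 kip/in → adequate.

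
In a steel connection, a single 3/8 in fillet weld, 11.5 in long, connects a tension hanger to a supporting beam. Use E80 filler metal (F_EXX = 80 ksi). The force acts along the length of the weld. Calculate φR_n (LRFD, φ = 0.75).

φR_n ≈ 110 kip

Effective throat t_e = 0.707 × 0.375 = 0.2651 in.
Total length L = 11.5 in; A_we = 0.2651 × 11.5 = 3.049 in².
F_nw = 0.6 F_EXX = 0.6 × 80 = 48 ksi.
φR_n = 0.75 × 48 × 3.049 = 109.8 kip.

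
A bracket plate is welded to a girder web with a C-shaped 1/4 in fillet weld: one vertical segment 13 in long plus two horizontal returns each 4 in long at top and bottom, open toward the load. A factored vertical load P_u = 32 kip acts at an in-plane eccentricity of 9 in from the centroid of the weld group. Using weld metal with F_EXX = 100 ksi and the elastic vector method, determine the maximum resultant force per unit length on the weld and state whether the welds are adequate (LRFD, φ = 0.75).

Total weld length L_w = 21 in. Treat welds as unit-width lines.
Centroid: x̄ = 2×4×2 / 21 = 0.7619 in from the vertical weld.
Polar moment about centroid: J = I_x + I_y = [13³/12 + 2×4×6.5²] + [13×0.7619² + 2(4³/12 + 4×1.238²)] = 551.6 in³.
Direct shear f_v = P/L_w = 32 / 21 = 1.524 kip/in (vertical).
Torsion M = P·e = 32 × 9 = 288 kip·in.
Critical point at (x, y) = (3.238, 6.5) from centroid. f_tx = M·y/J = 3.394 kip/in; f_ty = M·x/J = 1.691 kip/in.
Resultant f_max = √[f_tx² + (f_v + f_ty)²] = √[3.394² + (1.524 + 1.691)²] = 4.675 kip/in.
Capacity per unit length: φr_n = 0.75 × 0.6 × 100 × (0.707 × 0.25) = 7.954 kip/in.
4.675 ≤ 7.954 → adequate.

f_max ≈ 4.67 kip/in; adequate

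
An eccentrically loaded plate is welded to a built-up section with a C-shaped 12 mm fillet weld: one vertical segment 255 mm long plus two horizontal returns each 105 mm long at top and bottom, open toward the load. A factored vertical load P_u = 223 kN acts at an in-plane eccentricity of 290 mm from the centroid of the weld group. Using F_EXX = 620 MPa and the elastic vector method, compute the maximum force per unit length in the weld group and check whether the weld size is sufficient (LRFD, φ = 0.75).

f_max ≈ 2140 N/mm; adequate

Total weld length L_w = 465 mm. Treat welds as unit-width lines.
Centroid: x̄ = 2×105×52.5 / 465 = 23.71 mm from the vertical weld.
Polar moment about centroid: J = I_x + I_y = [255³/12 + 2×105×127.5²] + [255×23.71² + 2(105³/12 + 105×28.79²)] = 5306000 mm³.
Direct shear f_v = P/L_w = 223×10³ / 465 = 479.6 N/mm (vertical).
Torsion M = P·e = 223×10³ × 290 = 64670000 N·mm.
Critical point at (x, y) = (81.29, 127.5) from centroid. f_tx = M·y/J = 1554 N/mm; f_ty = M·x/J = 990.8 N/mm.
Resultant f_max = √[f_tx² + (f_v + f_ty)²] = √[1554² + (479.6 + 990.8)²] = 2139 N/mm.
Capacity per unit length: φr_n = 0.75 × 0.6 × 620 × (0.707 × 12) = 2367 N/mm.
2139 ≤ 2367 → adequate.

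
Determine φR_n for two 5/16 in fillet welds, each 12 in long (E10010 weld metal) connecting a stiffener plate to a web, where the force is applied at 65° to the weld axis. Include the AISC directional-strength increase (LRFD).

E100XX → F_EXX = 100 ksi.
t_e = 0.707 × 0.3125 = 0.2209 in; A_we = 0.2209 × 24 = 5.302 in².
Directional factor: 1.0 + 0.5 sin^1.5(65°) = 1.431.
F_nw = 0.6 × 100 × 1.431 = 85.88 ksi.
φR_n = 0.75 × 85.88 × 5.302 = 341.6 kip.

φR_n ≈ 342 kip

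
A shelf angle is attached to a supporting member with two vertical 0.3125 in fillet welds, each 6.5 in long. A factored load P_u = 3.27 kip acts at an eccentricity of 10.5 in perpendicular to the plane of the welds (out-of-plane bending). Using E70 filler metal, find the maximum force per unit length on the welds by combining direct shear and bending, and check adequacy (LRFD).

f_max ≈ 2.45 kip/in; adequate

E70XX → F_EXX = 70 ksi.
L_w = 2 × 6.5 = 13 in; section modulus (unit throat) S = 2 × L²/6 = 14.08 in².
Direct shear f_v = P/L_w = 3.27/13 = 0.2515 kip/in.
Moment M = P × e = 3.27 × 10.5 = 34.335 kip·in; bending f_b = M/S = 2.438 kip/in.
f_max = √(f_v² + f_b²) = √(0.2515² + 2.438²) = 2.451 kip/in.
φr_n = 0.75 × 0.6 × 70 × (0.707 × 0.3125) = 6.96 kip/in → adequate.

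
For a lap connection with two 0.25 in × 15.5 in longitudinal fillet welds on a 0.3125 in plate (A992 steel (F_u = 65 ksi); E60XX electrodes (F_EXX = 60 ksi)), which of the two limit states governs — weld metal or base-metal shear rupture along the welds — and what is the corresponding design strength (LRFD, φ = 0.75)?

φR_n ≈ 148 kips (weld metal governs)

t_e = 0.707 × 0.25 = 0.1767 in; L = 31 in.
Weld metal: φR_n = 0.75 × 0.6 × 60 × 0.1767 × 31 = 147.9 kips.
Base metal (shear rupture): φR_n = 0.75 × 0.6 × 65 × 0.3125 × 31 = 283.4 kips.
Governing: weld metal.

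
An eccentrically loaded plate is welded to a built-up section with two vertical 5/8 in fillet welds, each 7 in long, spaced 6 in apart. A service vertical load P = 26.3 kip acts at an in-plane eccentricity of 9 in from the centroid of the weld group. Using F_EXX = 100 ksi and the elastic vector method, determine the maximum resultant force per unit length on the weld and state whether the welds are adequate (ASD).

Total weld length L_w = 14 in. Treat welds as unit-width lines.
Polar moment about centroid: J = 2[d³/12 + d(b/2)²] = 2[7³/12 + 7×3²] = 183.2 in³.
Direct shear f_v = P/L_w = 26.3 / 14 = 1.879 kip/in (vertical).
Torsion M = P·e = 26.3 × 9 = 236.7 kip·in.
Critical point at (x, y) = (3, 3.5) from centroid. f_tx = M·y/J = 4.523 kip/in; f_ty = M·x/J = 3.877 kip/in.
Resultant f_max = √[f_tx² + (f_v + f_ty)²] = √[4.523² + (1.879 + 3.877)²] = 7.32 kip/in.
Capacity per unit length: r_n/Ω = (1/2.0) × 0.6 × 100 × (0.707 × 0.625) = 13.26 kip/in.
7.32 ≤ 13.26 → adequate.

f_max ≈ 7.32 kip/in; adequate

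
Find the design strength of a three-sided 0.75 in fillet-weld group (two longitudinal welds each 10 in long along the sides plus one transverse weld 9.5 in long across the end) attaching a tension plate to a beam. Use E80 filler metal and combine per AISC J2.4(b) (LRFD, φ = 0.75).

E80XX → F_EXX = 80 ksi.
t_e = 0.707 × 0.75 = 0.5302 in.
R_nwl = 0.6 × 80 × 0.5302 × 20 = 509 kip (longitudinal, 2 welds).
R_nwt = 0.6 × 80 × 0.5302 × 9.5 = 241.8 kip (transverse, base value).
(i) R_nwl + R_nwt = 750.8 kip; (ii) 0.85 R_nwl + 1.5 R_nwt = 795.4 kip.
R_n = max = 795.4 kip [governs: (ii)]; φR_n = 596.5 kip.

φR_n ≈ 597 kip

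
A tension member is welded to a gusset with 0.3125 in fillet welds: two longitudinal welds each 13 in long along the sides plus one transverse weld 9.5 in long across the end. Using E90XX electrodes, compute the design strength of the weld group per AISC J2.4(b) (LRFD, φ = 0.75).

E90XX → F_EXX = 90 ksi.
t_e = 0.707 × 0.3125 = 0.2209 in.
R_nwl = 0.6 × 90 × 0.2209 × 26 = 310.2 kip (longitudinal, 2 welds).
R_nwt = 0.6 × 90 × 0.2209 × 9.5 = 113.3 kip (transverse, base value).
(i) R_nwl + R_nwt = 423.5 kip; (ii) 0.85 R_nwl + 1.5 R_nwt = 433.7 kip.
R_n = max = 433.7 kip [governs: (ii)]; φR_n = 325.3 kip.

φR_n ≈ 325 kip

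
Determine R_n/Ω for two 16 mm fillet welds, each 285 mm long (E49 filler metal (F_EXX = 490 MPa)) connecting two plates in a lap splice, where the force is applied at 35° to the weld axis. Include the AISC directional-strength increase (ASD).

t_e = 0.707 × 16 = 11.31 mm; A_we = 11.31 × 570 = 6448 mm².
Directional factor: 1.0 + 0.5 sin^1.5(35°) = 1.217.
F_nw = 0.6 × 490 × 1.217 = 357.9 MPa.
R_n/Ω = (357.9 × 6448) / 2.0 × 10⁻³ = 1154 kN.

R_n/Ω ≈ 1150 kN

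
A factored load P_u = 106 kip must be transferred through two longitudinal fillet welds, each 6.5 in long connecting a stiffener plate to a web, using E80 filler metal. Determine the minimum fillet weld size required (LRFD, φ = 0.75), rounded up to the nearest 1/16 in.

E80XX → F_EXX = 80 ksi.
Total weld length L = 13 in.
Required throat t_e = P_u / (φ × 0.6 F_EXX × L) = 106 / (0.75 × 0.6 × 80 × 13) = 0.2265 in.
Required leg w = t_e / 0.707 = 0.3204 in → use 3/8 in.

w = 3/8 in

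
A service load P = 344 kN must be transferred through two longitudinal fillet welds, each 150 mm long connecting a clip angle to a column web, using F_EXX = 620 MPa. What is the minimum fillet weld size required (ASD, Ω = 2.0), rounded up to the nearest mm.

w = 9 mm

Total weld length L = 300 mm.
Required throat t_e = P × Ω / (0.6 F_EXX × L) = 344 × 2.0 / (0.6 × 620 × 300 × 10⁻³) = 6.165 mm.
Required leg w = t_e / 0.707 = 8.72 mm → use 9 mm.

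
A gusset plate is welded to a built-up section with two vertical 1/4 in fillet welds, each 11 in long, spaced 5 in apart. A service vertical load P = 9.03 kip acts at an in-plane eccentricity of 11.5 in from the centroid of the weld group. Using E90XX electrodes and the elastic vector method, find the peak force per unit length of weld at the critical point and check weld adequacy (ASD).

E90XX → F_EXX = 90 ksi.
Total weld length L_w = 22 in. Treat welds as unit-width lines.
Polar moment about centroid: J = 2[d³/12 + d(b/2)²] = 2[11³/12 + 11×2.5²] = 359.3 in³.
Direct shear f_v = P/L_w = 9.03 / 22 = 0.4105 kip/in (vertical).
Torsion M = P·e = 9.03 × 11.5 = 103.84 kip·in.
Critical point at (x, y) = (2.5, 5.5) from centroid. f_tx = M·y/J = 1.589 kip/in; f_ty = M·x/J = 0.7225 kip/in.
Resultant f_max = √[f_tx² + (f_v + f_ty)²] = √[1.589² + (0.4105 + 0.7225)²] = 1.952 kip/in.
Capacity per unit length: r_n/Ω = (1/2.0) × 0.6 × 90 × (0.707 × 0.25) = 4.772 kip/in.
1.952 ≤ 4.772 → adequate.

f_max ≈ 1.95 kip/in; adequate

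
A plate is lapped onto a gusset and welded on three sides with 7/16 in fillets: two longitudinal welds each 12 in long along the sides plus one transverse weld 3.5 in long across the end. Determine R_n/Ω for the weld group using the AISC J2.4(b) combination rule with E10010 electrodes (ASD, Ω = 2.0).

R_n/Ω ≈ 255 kip

E100XX → F_EXX = 100 ksi.
t_e = 0.707 × 0.4375 = 0.3093 in.
R_nwl = 0.6 × 100 × 0.3093 × 24 = 445.4 kip (longitudinal, 2 welds).
R_nwt = 0.6 × 100 × 0.3093 × 3.5 = 64.96 kip (transverse, base value).
(i) R_nwl + R_nwt = 510.4 kip; (ii) 0.85 R_nwl + 1.5 R_nwt = 476 kip.
R_n = max = 510.4 kip [governs: (i)]; R_n/Ω = 255.2 kip.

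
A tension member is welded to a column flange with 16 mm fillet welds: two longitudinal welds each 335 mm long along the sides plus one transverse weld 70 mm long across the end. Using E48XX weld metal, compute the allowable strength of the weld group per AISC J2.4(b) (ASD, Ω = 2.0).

E48XX → F_EXX = 480 MPa.
t_e = 0.707 × 16 = 11.31 mm.
R_nwl = 0.6 × 480 × 11.31 × 670 × 10⁻³ = 2183 kN (longitudinal, 2 welds).
R_nwt = 0.6 × 480 × 11.31 × 70 × 10⁻³ = 228 kN (transverse, base value).
(i) R_nwl + R_nwt = 2411 kN; (ii) 0.85 R_nwl + 1.5 R_nwt = 2197 kN.
R_n = max = 2411 kN [governs: (i)]; R_n/Ω = 1205 kN.

R_n/Ω ≈ 1210 kN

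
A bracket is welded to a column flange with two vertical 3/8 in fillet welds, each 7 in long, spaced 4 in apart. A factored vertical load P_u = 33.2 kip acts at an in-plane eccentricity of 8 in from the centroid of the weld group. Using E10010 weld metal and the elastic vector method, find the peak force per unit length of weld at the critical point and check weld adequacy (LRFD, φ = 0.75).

f_max ≈ 10.8 kip/in; adequate

E100XX → F_EXX = 100 ksi.
Total weld length L_w = 14 in. Treat welds as unit-width lines.
Polar moment about centroid: J = 2[d³/12 + d(b/2)²] = 2[7³/12 + 7×2²] = 113.2 in³.
Direct shear f_v = P/L_w = 33.2 / 14 = 2.371 kip/in (vertical).
Torsion M = P·e = 33.2 × 8 = 265.6 kip·in.
Critical point at (x, y) = (2, 3.5) from centroid. f_tx = M·y/J = 8.214 kip/in; f_ty = M·x/J = 4.694 kip/in.
Resultant f_max = √[f_tx² + (f_v + f_ty)²] = √[8.214² + (2.371 + 4.694)²] = 10.83 kip/in.
Capacity per unit length: φr_n = 0.75 × 0.6 × 100 × (0.707 × 0.375) = 11.93 kip/in.
10.83 ≤ 11.93 → adequate.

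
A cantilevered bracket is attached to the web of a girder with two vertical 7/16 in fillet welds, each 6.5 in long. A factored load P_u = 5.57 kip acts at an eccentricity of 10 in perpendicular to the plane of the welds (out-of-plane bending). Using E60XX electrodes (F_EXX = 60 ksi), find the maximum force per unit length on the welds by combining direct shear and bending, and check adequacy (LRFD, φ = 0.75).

f_max ≈ 3.98 kip/in; adequate

L_w = 2 × 6.5 = 13 in; section modulus (unit throat) S = 2 × L²/6 = 14.08 in².
Direct shear f_v = P/L_w = 5.57/13 = 0.4285 kip/in.
Moment M = P × e = 5.57 × 10 = 55.7 kip·in; bending f_b = M/S = 3.955 kip/in.
f_max = √(f_v² + f_b²) = √(0.4285² + 3.955²) = 3.978 kip/in.
φr_n = 0.75 × 0.6 × 60 × (0.707 × 0.4375) = 8.351 kip/in → adequate.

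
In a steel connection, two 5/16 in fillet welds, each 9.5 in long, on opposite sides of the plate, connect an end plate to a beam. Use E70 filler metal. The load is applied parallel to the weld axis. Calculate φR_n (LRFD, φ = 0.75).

φR_n ≈ 132 kip

E70XX → F_EXX = 70 ksi.
Effective throat t_e = 0.707 × 0.3125 = 0.2209 in.
Total length L = 19 in; A_we = 0.2209 × 19 = 4.198 in².
F_nw = 0.6 F_EXX = 0.6 × 70 = 42 ksi.
φR_n = 0.75 × 42 × 4.198 = 132.2 kip.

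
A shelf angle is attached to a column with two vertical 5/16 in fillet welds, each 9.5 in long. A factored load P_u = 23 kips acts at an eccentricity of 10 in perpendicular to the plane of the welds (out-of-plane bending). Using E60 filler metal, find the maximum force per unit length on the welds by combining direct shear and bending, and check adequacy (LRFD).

f_max ≈ 7.74 kip/in; NOT adequate

E60XX → F_EXX = 60 ksi.
L_w = 2 × 9.5 = 19 in; section modulus (unit throat) S = 2 × L²/6 = 30.08 in².
Direct shear f_v = P/L_w = 23/19 = 1.211 kip/in.
Moment M = P × e = 23 × 10 = 230 kip·in; bending f_b = M/S = 7.645 kip/in.
f_max = √(f_v² + f_b²) = √(1.211² + 7.645²) = 7.741 kip/in.
φr_n = 0.75 × 0.6 × 60 × (0.707 × 0.3125) = 5.965 kip/in → NOT adequate.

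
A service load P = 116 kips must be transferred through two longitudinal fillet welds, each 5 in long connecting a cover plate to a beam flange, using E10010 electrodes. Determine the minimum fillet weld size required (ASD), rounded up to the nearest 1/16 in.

E100XX → F_EXX = 100 ksi.
Total weld length L = 10 in.
Required throat t_e = P × Ω / (0.6 F_EXX × L) = 116 × 2.0 / (0.6 × 100 × 10) = 0.3867 in.
Required leg w = t_e / 0.707 = 0.5469 in → use 9/16 in.

w = 9/16 in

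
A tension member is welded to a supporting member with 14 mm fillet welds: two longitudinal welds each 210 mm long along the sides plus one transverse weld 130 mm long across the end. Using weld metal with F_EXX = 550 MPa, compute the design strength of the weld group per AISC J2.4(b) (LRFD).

φR_n ≈ 1350 kN

t_e = 0.707 × 14 = 9.898 mm.
R_nwl = 0.6 × 550 × 9.898 × 420 × 10⁻³ = 1372 kN (longitudinal, 2 welds).
R_nwt = 0.6 × 550 × 9.898 × 130 × 10⁻³ = 424.6 kN (transverse, base value).
(i) R_nwl + R_nwt = 1796 kN; (ii) 0.85 R_nwl + 1.5 R_nwt = 1803 kN.
R_n = max = 1803 kN [governs: (ii)]; φR_n = 1352 kN.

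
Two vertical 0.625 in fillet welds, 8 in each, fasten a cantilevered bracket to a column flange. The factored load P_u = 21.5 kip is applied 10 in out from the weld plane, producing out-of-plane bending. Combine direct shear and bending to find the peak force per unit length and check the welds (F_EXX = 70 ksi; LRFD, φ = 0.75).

L_w = 2 × 8 = 16 in; section modulus (unit throat) S = 2 × L²/6 = 21.33 in².
Direct shear f_v = P/L_w = 21.5/16 = 1.344 kip/in.
Moment M = P × e = 21.5 × 10 = 215 kip·in; bending f_b = M/S = 10.08 kip/in.
f_max = √(f_v² + f_b²) = √(1.344² + 10.08²) = 10.17 kip/in.
φr_n = 0.75 × 0.6 × 70 × (0.707 × 0.625) = 13.92 kip/in → adequate.

f_max ≈ 10.2 kip/in; adequate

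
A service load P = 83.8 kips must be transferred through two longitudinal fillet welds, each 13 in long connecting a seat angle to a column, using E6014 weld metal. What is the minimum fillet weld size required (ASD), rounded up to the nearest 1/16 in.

w = 5/16 in

E60XX → F_EXX = 60 ksi.
Total weld length L = 26 in.
Required throat t_e = P × Ω / (0.6 F_EXX × L) = 83.8 × 2.0 / (0.6 × 60 × 26) = 0.1791 in.
Required leg w = t_e / 0.707 = 0.2533 in → use 5/16 in.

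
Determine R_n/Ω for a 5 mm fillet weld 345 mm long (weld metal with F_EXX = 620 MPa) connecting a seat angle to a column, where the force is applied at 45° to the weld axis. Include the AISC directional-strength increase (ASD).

t_e = 0.707 × 5 = 3.535 mm; A_we = 3.535 × 345 = 1220 mm².
Directional factor: 1.0 + 0.5 sin^1.5(45°) = 1.297.
F_nw = 0.6 × 620 × 1.297 = 482.6 MPa.
R_n/Ω = (482.6 × 1220) / 2.0 × 10⁻³ = 294.3 kN.

R_n/Ω ≈ 294 kN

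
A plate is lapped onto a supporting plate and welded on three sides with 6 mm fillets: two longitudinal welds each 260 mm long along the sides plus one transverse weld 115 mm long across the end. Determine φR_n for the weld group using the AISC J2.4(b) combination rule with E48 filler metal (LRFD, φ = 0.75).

φR_n ≈ 582 kN

E48XX → F_EXX = 480 MPa.
t_e = 0.707 × 6 = 4.242 mm.
R_nwl = 0.6 × 480 × 4.242 × 520 × 10⁻³ = 635.3 kN (longitudinal, 2 welds).
R_nwt = 0.6 × 480 × 4.242 × 115 × 10⁻³ = 140.5 kN (transverse, base value).
(i) R_nwl + R_nwt = 775.8 kN; (ii) 0.85 R_nwl + 1.5 R_nwt = 750.7 kN.
R_n = max = 775.8 kN [governs: (i)]; φR_n = 581.8 kN.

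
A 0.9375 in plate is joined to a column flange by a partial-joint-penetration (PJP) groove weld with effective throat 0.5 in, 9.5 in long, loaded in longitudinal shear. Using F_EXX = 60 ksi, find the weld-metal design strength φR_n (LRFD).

φR_n ≈ 128 kip

Effective throat (given) t_e = 0.5 in.
A_we = 0.5 × 9.5 = 4.75 in².
F_nw = 0.6 F_EXX = 36 ksi.
φR_n = 0.75 × 36 × 4.75 = 128.2 kip.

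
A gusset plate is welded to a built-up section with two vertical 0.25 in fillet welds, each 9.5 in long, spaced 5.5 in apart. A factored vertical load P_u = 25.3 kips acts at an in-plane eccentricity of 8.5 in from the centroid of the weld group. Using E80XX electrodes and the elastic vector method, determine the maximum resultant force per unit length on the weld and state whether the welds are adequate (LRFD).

f_max ≈ 4.92 kip/in; adequate

E80XX → F_EXX = 80 ksi.
Total weld length L_w = 19 in. Treat welds as unit-width lines.
Polar moment about centroid: J = 2[d³/12 + d(b/2)²] = 2[9.5³/12 + 9.5×2.75²] = 286.6 in³.
Direct shear f_v = P/L_w = 25.3 / 19 = 1.332 kip/in (vertical).
Torsion M = P·e = 25.3 × 8.5 = 215.05 kip·in.
Critical point at (x, y) = (2.75, 4.75) from centroid. f_tx = M·y/J = 3.564 kip/in; f_ty = M·x/J = 2.064 kip/in.
Resultant f_max = √[f_tx² + (f_v + f_ty)²] = √[3.564² + (1.332 + 2.064)²] = 4.923 kip/in.
Capacity per unit length: φr_n = 0.75 × 0.6 × 80 × (0.707 × 0.25) = 6.363 kip/in.
4.923 ≤ 6.363 → adequate.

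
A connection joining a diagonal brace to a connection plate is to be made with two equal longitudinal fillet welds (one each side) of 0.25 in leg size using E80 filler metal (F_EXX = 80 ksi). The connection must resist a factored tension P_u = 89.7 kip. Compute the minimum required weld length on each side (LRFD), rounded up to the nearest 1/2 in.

L = 7.5 in on each side

Throat t_e = 0.707 × 0.25 = 0.1767 in.
φr_n = 0.75 × 0.6 × 80 × 0.1767 = 6.363 kip/in.
L_req = P_u / φr_n = 89.7 / 6.363 = 14.1 in total.
Per side: 14.1 / 2 = 7.049 in.
Round up → use L = 7.5 in on each side.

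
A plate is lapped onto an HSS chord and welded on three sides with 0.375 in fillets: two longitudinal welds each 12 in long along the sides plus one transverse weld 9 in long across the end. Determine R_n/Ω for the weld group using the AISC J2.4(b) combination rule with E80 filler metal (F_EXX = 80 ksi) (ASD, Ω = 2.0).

R_n/Ω ≈ 216 kip

t_e = 0.707 × 0.375 = 0.2651 in.
R_nwl = 0.6 × 80 × 0.2651 × 24 = 305.4 kip (longitudinal, 2 welds).
R_nwt = 0.6 × 80 × 0.2651 × 9 = 114.5 kip (transverse, base value).
(i) R_nwl + R_nwt = 420 kip; (ii) 0.85 R_nwl + 1.5 R_nwt = 431.4 kip.
R_n = max = 431.4 kip [governs: (ii)]; R_n/Ω = 215.7 kip.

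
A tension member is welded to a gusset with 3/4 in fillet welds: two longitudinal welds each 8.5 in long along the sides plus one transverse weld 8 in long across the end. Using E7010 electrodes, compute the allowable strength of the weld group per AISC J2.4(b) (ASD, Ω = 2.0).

R_n/Ω ≈ 295 kip

E70XX → F_EXX = 70 ksi.
t_e = 0.707 × 0.75 = 0.5302 in.
R_nwl = 0.6 × 70 × 0.5302 × 17 = 378.6 kip (longitudinal, 2 welds).
R_nwt = 0.6 × 70 × 0.5302 × 8 = 178.2 kip (transverse, base value).
(i) R_nwl + R_nwt = 556.8 kip; (ii) 0.85 R_nwl + 1.5 R_nwt = 589.1 kip.
R_n = max = 589.1 kip [governs: (ii)]; R_n/Ω = 294.5 kip.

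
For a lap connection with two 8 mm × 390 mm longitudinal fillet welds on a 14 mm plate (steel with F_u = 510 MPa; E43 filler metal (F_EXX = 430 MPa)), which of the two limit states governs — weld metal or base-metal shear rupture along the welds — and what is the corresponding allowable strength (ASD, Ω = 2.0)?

R_n/Ω ≈ 569 kN (weld metal governs)

t_e = 0.707 × 8 = 5.656 mm; L = 780 mm.
Weld metal: R_n/Ω = (1/2.0) × 0.6 × 430 × 5.656 × 780 × 10⁻³ = 569.1 kN.
Base metal (shear rupture): R_n/Ω = (1/2.0) × 0.6 × 510 × 14 × 780 × 10⁻³ = 1671 kN.
Governing: weld metal.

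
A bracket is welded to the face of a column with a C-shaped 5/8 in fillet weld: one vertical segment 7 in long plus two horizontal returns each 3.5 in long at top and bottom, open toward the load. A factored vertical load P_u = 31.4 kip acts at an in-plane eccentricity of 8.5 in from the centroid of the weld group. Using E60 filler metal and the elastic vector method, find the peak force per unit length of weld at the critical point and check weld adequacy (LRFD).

f_max ≈ 10.3 kip/in; adequate

E60XX → F_EXX = 60 ksi.
Total weld length L_w = 14 in. Treat welds as unit-width lines.
Centroid: x̄ = 2×3.5×1.75 / 14 = 0.875 in from the vertical weld.
Polar moment about centroid: J = I_x + I_y = [7³/12 + 2×3.5×3.5²] + [7×0.875² + 2(3.5³/12 + 3.5×0.875²)] = 132.2 in³.
Direct shear f_v = P/L_w = 31.4 / 14 = 2.243 kip/in (vertical).
Torsion M = P·e = 31.4 × 8.5 = 266.9 kip·in.
Critical point at (x, y) = (2.625, 3.5) from centroid. f_tx = M·y/J = 7.066 kip/in; f_ty = M·x/J = 5.3 kip/in.
Resultant f_max = √[f_tx² + (f_v + f_ty)²] = √[7.066² + (2.243 + 5.3)²] = 10.34 kip/in.
Capacity per unit length: φr_n = 0.75 × 0.6 × 60 × (0.707 × 0.625) = 11.93 kip/in.
10.34 ≤ 11.93 → adequate.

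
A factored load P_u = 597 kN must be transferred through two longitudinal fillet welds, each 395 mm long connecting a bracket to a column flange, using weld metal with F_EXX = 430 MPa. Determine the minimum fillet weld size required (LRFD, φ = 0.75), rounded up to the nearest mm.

w = 6 mm

Total weld length L = 790 mm.
Required throat t_e = P_u / (φ × 0.6 F_EXX × L) = 597 / (0.75 × 0.6 × 430 × 790 × 10⁻³) = 3.905 mm.
Required leg w = t_e / 0.707 = 5.524 mm → use 6 mm.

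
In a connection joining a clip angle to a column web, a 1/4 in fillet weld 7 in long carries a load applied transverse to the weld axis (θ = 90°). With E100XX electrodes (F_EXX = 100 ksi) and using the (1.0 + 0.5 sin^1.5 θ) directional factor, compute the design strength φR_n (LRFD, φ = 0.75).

t_e = 0.707 × 0.25 = 0.1767 in; A_we = 0.1767 × 7 = 1.237 in².
Directional factor: 1.0 + 0.5 sin^1.5(90°) = 1.5.
F_nw = 0.6 × 100 × 1.5 = 90 ksi.
φR_n = 0.75 × 90 × 1.237 = 83.51 kips.

φR_n ≈ 83.5 kips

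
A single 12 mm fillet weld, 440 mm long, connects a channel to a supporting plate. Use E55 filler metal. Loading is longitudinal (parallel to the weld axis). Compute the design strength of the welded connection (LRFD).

φR_n ≈ 924 kN

E55XX → F_EXX = 550 MPa.
Effective throat t_e = 0.707 × 12 = 8.484 mm.
Total length L = 440 mm; A_we = 8.484 × 440 = 3733 mm².
F_nw = 0.6 F_EXX = 0.6 × 550 = 330 MPa.
φR_n = 0.75 × 330 × 3733 × 10⁻³ = 923.9 kN.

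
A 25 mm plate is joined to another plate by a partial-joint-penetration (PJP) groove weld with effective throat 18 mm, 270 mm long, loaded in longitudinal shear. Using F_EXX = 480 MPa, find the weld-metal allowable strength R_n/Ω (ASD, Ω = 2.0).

Effective throat (given) t_e = 18 mm.
A_we = 18 × 270 = 4860 mm².
F_nw = 0.6 F_EXX = 288 MPa.
R_n/Ω = (288 × 4860) / 2.0 × 10⁻³ = 699.8 kN.

R_n/Ω ≈ 700 kN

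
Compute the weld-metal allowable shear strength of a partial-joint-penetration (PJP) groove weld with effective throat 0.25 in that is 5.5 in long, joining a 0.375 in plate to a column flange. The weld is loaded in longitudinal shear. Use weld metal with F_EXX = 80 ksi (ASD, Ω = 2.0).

R_n/Ω ≈ 33 kip

Effective throat (given) t_e = 0.25 in.
A_we = 0.25 × 5.5 = 1.375 in².
F_nw = 0.6 F_EXX = 48 ksi.
R_n/Ω = (48 × 1.375) / 2.0 = 33 kip.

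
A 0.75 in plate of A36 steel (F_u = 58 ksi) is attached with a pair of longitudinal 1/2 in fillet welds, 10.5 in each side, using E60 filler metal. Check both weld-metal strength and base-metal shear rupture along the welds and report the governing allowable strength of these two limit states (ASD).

E60XX → F_EXX = 60 ksi.
t_e = 0.707 × 0.5 = 0.3535 in; L = 21 in.
Weld metal: R_n/Ω = (1/2.0) × 0.6 × 60 × 0.3535 × 21 = 133.6 kip.
Base metal (shear rupture): R_n/Ω = (1/2.0) × 0.6 × 58 × 0.75 × 21 = 274 kip.
Governing: weld metal.

R_n/Ω ≈ 134 kip (weld metal governs)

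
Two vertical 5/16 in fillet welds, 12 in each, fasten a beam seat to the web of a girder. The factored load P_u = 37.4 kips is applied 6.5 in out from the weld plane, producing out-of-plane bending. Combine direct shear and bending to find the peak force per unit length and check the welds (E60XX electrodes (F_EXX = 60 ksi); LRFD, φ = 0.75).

f_max ≈ 5.3 kip/in; adequate

L_w = 2 × 12 = 24 in; section modulus (unit throat) S = 2 × L²/6 = 48 in².
Direct shear f_v = P/L_w = 37.4/24 = 1.558 kip/in.
Moment M = P × e = 37.4 × 6.5 = 243.1 kip·in; bending f_b = M/S = 5.065 kip/in.
f_max = √(f_v² + f_b²) = √(1.558² + 5.065²) = 5.299 kip/in.
φr_n = 0.75 × 0.6 × 60 × (0.707 × 0.3125) = 5.965 kip/in → adequate.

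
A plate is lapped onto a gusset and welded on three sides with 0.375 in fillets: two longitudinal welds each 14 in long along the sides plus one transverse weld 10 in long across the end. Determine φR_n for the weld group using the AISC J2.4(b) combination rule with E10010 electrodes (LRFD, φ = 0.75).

φR_n ≈ 463 kips

E100XX → F_EXX = 100 ksi.
t_e = 0.707 × 0.375 = 0.2651 in.
R_nwl = 0.6 × 100 × 0.2651 × 28 = 445.4 kips (longitudinal, 2 welds).
R_nwt = 0.6 × 100 × 0.2651 × 10 = 159.1 kips (transverse, base value).
(i) R_nwl + R_nwt = 604.5 kips; (ii) 0.85 R_nwl + 1.5 R_nwt = 617.2 kips.
R_n = max = 617.2 kips [governs: (ii)]; φR_n = 462.9 kips.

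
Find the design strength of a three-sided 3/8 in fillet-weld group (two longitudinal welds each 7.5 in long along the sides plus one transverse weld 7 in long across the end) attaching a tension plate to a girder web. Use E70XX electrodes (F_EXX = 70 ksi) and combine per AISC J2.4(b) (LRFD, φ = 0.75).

t_e = 0.707 × 0.375 = 0.2651 in.
R_nwl = 0.6 × 70 × 0.2651 × 15 = 167 kips (longitudinal, 2 welds).
R_nwt = 0.6 × 70 × 0.2651 × 7 = 77.95 kips (transverse, base value).
(i) R_nwl + R_nwt = 245 kips; (ii) 0.85 R_nwl + 1.5 R_nwt = 258.9 kips.
R_n = max = 258.9 kips [governs: (ii)]; φR_n = 194.2 kips.

φR_n ≈ 194 kips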